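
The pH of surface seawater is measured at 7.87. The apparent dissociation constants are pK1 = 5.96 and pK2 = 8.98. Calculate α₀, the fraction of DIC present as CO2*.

α₀ = 1 / (1 + K1/[H⁺] + K1K2/[H⁺]²) = 1 / (1 + 10^+1.91 + 10^+0.80)
   = 1 / (1 + 81.283 + 6.3096) = 1/88.593 = 0.01129

α₀ = 0.0113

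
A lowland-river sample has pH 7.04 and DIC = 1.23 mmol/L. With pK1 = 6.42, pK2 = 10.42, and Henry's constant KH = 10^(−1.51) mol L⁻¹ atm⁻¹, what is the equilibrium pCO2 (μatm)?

pCO2 = 7700 μatm

α₀ = 1 / (1 + K1/[H⁺] + K1K2/[H⁺]²) = 1 / (1 + 10^+0.62 + 10^-2.76)
   = 1 / (1 + 4.1687 + 0.0017378) = 1/5.1704 = 0.1934
[CO2*] = α₀ × DIC = 0.1934 × 1.23 = 0.2379 mmol/L
pCO2 = [CO2*]/KH = 2.379×10^-4 / 3.090×10^-2 = 7700 μatm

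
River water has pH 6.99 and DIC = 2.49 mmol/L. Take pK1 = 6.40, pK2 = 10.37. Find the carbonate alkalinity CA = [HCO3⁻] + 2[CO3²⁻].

CA = 1.98 mmol/L

CA = [HCO3⁻] + 2[CO3²⁻] = (α₁ + 2α₂)·DIC
At pH 6.99: [H⁺]/K1 = 10^-0.59 = 0.25704, K2/[H⁺] = 10^-3.38 = 0.00041687
α₁ = 1/(1 + 0.25704 + 0.00041687) = 1/1.2575 = 0.7953; α₂ = α₁·K2/[H⁺] = 0.0003315
α₁ + 2α₂ = 0.7959
CA = 0.7959 × 2.49 = 1.98 mmol/L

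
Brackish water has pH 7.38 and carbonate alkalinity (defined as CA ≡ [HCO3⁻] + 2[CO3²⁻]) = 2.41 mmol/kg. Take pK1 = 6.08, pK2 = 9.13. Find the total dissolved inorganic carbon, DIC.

DIC = 2.49 mmol/kg

CA = [HCO3⁻] + 2[CO3²⁻] = (α₁ + 2α₂)·DIC
At pH 7.38: [H⁺]/K1 = 10^-1.30 = 0.050119, K2/[H⁺] = 10^-1.75 = 0.017783
α₁ = 1/(1 + 0.050119 + 0.017783) = 1/1.0679 = 0.9364; α₂ = α₁·K2/[H⁺] = 0.01665
α₁ + 2α₂ = 0.9697
DIC = CA / (α₁ + 2α₂) = 2.41 / 0.9697 = 2.49 mmol/kg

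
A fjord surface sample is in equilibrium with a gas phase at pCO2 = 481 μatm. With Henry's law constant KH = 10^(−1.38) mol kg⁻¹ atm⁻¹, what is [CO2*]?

[CO2*] = 20.1 μmol/kg

KH = 10^(−1.38) = 4.169×10^-2 mol kg⁻¹ atm⁻¹
[CO2*] = KH · pCO2 = 4.169×10^-2 × 481×10^-6 atm = 2.01×10^-5 mol/kg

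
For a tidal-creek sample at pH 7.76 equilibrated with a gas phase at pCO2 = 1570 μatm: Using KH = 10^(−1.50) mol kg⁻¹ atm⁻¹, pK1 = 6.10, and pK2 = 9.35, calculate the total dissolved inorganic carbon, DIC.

[CO2*] = KH · pCO2 = 10^(−1.50) × 1570×10^-6 = 4.965×10^-5 mol/kg
α₀ = 1/(1 + K1/[H⁺] + K1K2/[H⁺]²) = 1/(1 + 10^+1.66 + 10^+0.07) = 0.02088
DIC = [CO2*]/α₀ = 4.965×10^-5 / 0.02088 = 2.38 mmol/kg

DIC = 2.38 mmol/kg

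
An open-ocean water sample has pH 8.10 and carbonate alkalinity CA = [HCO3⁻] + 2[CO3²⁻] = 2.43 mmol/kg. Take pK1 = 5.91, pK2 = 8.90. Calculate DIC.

DIC = 2.15 mmol/kg

CA = [HCO3⁻] + 2[CO3²⁻] = (α₁ + 2α₂)·DIC
At pH 8.10: [H⁺]/K1 = 10^-2.19 = 0.0064565, K2/[H⁺] = 10^-0.80 = 0.15849
α₁ = 1/(1 + 0.0064565 + 0.15849) = 1/1.1649 = 0.8584; α₂ = α₁·K2/[H⁺] = 0.1360
α₁ + 2α₂ = 1.1305
DIC = CA / (α₁ + 2α₂) = 2.43 / 1.1305 = 2.15 mmol/kg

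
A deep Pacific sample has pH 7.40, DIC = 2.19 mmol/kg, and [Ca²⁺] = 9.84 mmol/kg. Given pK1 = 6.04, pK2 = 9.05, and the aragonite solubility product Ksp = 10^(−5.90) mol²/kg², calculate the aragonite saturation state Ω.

α₂ = 1 / (1 + [H⁺]/K2 + [H⁺]²/(K1K2)) = 1 / (1 + 10^+1.65 + 10^+0.29)
   = 1 / (1 + 44.668 + 1.9498) = 1/47.618 = 0.02100
[CO3²⁻] = α₂ × DIC = 0.02100 × 2.19 = 0.04599 mmol/kg
Ksp = 10^(−5.90) = 1.259×10^-6
Ω = [Ca²⁺][CO3²⁻]/Ksp = (9.84×10^-3)(4.599×10^-5) / 1.259×10^-6 = 0.359

Ω = 0.359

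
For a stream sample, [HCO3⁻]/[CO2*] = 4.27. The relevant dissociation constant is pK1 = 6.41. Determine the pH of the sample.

From K1 = [H⁺][HCO3⁻]/[CO2*]:  pH = pK1 + log₁₀([HCO3⁻]/[CO2*])
log₁₀(4.27) = +0.630
pH = 6.41 + (+0.630) = 7.04

pH = 7.04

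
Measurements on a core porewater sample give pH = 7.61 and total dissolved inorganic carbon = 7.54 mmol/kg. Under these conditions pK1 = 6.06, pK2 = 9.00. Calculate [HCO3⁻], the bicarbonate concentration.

α₁ = 1 / (1 + [H⁺]/K1 + K2/[H⁺]) = 1 / (1 + 10^-1.55 + 10^-1.39)
   = 1 / (1 + 0.028184 + 0.040738) = 1/1.0689 = 0.9355
[HCO3⁻] = α₁ × DIC = 0.9355 × 7.54 = 7.05 mmol/kg

[HCO3⁻] = 7.05 mmol/kg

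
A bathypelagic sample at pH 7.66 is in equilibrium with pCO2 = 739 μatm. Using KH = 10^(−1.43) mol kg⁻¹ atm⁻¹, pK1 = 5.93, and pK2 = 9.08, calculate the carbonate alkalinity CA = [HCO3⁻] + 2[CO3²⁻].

CA = 1.59 mmol/kg

[CO2*] = KH · pCO2 = 10^(−1.43) × 739×10^-6 = 2.746×10^-5 mol/kg
α₀ = 1/(1 + K1/[H⁺] + K1K2/[H⁺]²) = 1/(1 + 10^+1.73 + 10^+0.31) = 0.01762
DIC = [CO2*]/α₀ = 2.746×10^-5 / 0.01762 = 1.558 mmol/kg
CA = (α₁ + 2α₂)·DIC = (0.9464 + 2×0.03598) × 1.558 = 1.59 mmol/kg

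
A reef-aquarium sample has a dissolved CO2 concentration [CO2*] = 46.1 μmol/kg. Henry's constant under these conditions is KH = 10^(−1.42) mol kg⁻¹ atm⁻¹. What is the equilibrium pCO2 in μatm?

pCO2 = 1210 μatm

KH = 10^(−1.42) = 3.802×10^-2 mol kg⁻¹ atm⁻¹
pCO2 = [CO2*]/KH = 46.1×10^-6 / 3.802×10^-2 = 1.21×10^-3 atm = 1210 μatm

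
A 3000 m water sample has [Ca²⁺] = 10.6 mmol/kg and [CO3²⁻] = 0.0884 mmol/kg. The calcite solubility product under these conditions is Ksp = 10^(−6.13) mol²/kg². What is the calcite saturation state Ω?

Ω = 1.26

Ksp = 10^(−6.13) = 7.413×10^-7
Ω = [Ca²⁺][CO3²⁻]/Ksp = (10.6×10^-3)(0.0884×10^-3) / 7.413×10^-7 = 1.26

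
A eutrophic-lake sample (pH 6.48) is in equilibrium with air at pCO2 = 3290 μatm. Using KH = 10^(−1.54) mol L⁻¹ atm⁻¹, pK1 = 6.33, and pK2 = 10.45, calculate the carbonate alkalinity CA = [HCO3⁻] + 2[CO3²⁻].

[CO2*] = KH · pCO2 = 10^(−1.54) × 3290×10^-6 = 9.488×10^-5 mol/L
α₀ = 1/(1 + K1/[H⁺] + K1K2/[H⁺]²) = 1/(1 + 10^+0.15 + 10^-3.82) = 0.4145
DIC = [CO2*]/α₀ = 9.488×10^-5 / 0.4145 = 0.2289 mmol/L
CA = (α₁ + 2α₂)·DIC = (0.5855 + 2×6.273×10^-5) × 0.2289 = 0.134 mmol/L

CA = 0.134 mmol/L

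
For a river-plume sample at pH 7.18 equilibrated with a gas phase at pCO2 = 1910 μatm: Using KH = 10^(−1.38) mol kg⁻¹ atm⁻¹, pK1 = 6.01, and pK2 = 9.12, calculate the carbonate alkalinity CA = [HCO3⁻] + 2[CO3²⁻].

[CO2*] = KH · pCO2 = 10^(−1.38) × 1910×10^-6 = 7.962×10^-5 mol/kg
α₀ = 1/(1 + K1/[H⁺] + K1K2/[H⁺]²) = 1/(1 + 10^+1.17 + 10^-0.77) = 0.06265
DIC = [CO2*]/α₀ = 7.962×10^-5 / 0.06265 = 1.271 mmol/kg
CA = (α₁ + 2α₂)·DIC = (0.9267 + 2×0.01064) × 1.271 = 1.20 mmol/kg

CA = 1.20 mmol/kg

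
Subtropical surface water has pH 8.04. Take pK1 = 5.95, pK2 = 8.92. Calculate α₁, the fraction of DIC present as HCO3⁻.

α₁ = 0.877

α₁ = 1 / (1 + [H⁺]/K1 + K2/[H⁺]) = 1 / (1 + 10^-2.09 + 10^-0.88)
   = 1 / (1 + 0.0081283 + 0.13183) = 1/1.1400 = 0.8772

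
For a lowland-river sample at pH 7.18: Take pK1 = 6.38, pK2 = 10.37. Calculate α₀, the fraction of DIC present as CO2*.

α₀ = 0.137

α₀ = 1 / (1 + K1/[H⁺] + K1K2/[H⁺]²) = 1 / (1 + 10^+0.80 + 10^-2.39)
   = 1 / (1 + 6.3096 + 0.0040738) = 1/7.3136 = 0.1367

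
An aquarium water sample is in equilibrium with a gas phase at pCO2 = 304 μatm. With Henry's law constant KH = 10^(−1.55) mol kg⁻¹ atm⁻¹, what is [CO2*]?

KH = 10^(−1.55) = 2.818×10^-2 mol kg⁻¹ atm⁻¹
[CO2*] = KH · pCO2 = 2.818×10^-2 × 304×10^-6 atm = 8.57×10^-6 mol/kg

[CO2*] = 8.57 μmol/kg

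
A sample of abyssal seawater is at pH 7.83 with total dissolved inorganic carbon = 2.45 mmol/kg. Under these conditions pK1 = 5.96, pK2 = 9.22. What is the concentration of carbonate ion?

α₂ = 1 / (1 + [H⁺]/K2 + [H⁺]²/(K1K2)) = 1 / (1 + 10^+1.39 + 10^-0.48)
   = 1 / (1 + 24.547 + 0.33113) = 1/25.878 = 0.03864
[CO3²⁻] = α₂ × DIC = 0.03864 × 2.45 = 0.0947 mmol/kg

[CO3²⁻] = 0.0947 mmol/kg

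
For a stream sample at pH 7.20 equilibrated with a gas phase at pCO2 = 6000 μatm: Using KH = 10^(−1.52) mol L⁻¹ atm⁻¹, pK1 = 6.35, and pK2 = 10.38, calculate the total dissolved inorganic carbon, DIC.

[CO2*] = KH · pCO2 = 10^(−1.52) × 6000×10^-6 = 1.812×10^-4 mol/L
α₀ = 1/(1 + K1/[H⁺] + K1K2/[H⁺]²) = 1/(1 + 10^+0.85 + 10^-2.33) = 0.1237
DIC = [CO2*]/α₀ = 1.812×10^-4 / 0.1237 = 1.46 mmol/L

DIC = 1.46 mmol/L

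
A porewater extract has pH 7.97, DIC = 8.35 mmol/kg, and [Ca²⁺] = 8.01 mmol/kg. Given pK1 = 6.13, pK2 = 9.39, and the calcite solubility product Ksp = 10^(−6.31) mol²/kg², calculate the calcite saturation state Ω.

α₂ = 1 / (1 + [H⁺]/K2 + [H⁺]²/(K1K2)) = 1 / (1 + 10^+1.42 + 10^-0.42)
   = 1 / (1 + 26.303 + 0.38019) = 1/27.683 = 0.03612
[CO3²⁻] = α₂ × DIC = 0.03612 × 8.35 = 0.3016 mmol/kg
Ksp = 10^(−6.31) = 4.898×10^-7
Ω = [Ca²⁺][CO3²⁻]/Ksp = (8.01×10^-3)(3.016×10^-4) / 4.898×10^-7 = 4.93

Ω = 4.93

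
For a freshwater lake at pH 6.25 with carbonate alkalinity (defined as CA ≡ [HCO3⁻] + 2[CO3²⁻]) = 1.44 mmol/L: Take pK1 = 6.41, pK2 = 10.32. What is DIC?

DIC = 3.52 mmol/L

CA = [HCO3⁻] + 2[CO3²⁻] = (α₁ + 2α₂)·DIC
At pH 6.25: [H⁺]/K1 = 10^0.16 = 1.4454, K2/[H⁺] = 10^-4.07 = 8.5114×10^-5
α₁ = 1/(1 + 1.4454 + 8.5114×10^-5) = 1/2.4455 = 0.4089; α₂ = α₁·K2/[H⁺] = 3.480×10^-5
α₁ + 2α₂ = 0.4090
DIC = CA / (α₁ + 2α₂) = 1.44 / 0.4090 = 3.52 mmol/L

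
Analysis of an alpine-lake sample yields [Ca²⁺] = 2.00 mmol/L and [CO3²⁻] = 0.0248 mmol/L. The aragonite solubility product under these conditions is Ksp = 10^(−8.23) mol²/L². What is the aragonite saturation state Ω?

Ksp = 10^(−8.23) = 5.888×10^-9
Ω = [Ca²⁺][CO3²⁻]/Ksp = (2.00×10^-3)(0.0248×10^-3) / 5.888×10^-9 = 8.42

Ω = 8.42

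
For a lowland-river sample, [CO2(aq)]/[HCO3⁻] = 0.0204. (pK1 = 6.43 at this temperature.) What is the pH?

pH = 8.12

From K1 = [H⁺][HCO3⁻]/[CO2(aq)]:  pH = pK1 − log₁₀([CO2(aq)]/[HCO3⁻])
log₁₀(0.0204) = -1.690
pH = 6.43 − (-1.690) = 8.12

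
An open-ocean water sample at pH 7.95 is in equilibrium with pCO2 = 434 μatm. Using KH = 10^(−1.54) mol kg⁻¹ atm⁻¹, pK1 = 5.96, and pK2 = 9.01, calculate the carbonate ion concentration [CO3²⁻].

[CO2*] = KH · pCO2 = 10^(−1.54) × 434×10^-6 = 1.252×10^-5 mol/kg
α₀ = 1/(1 + K1/[H⁺] + K1K2/[H⁺]²) = 1/(1 + 10^+1.99 + 10^+0.93) = 0.009325
DIC = [CO2*]/α₀ = 1.252×10^-5 / 0.009325 = 1.342 mmol/kg
[CO3²⁻] = α₂·DIC; α₂ = 0.07937, so [CO3²⁻] = 0.07937 × 1.342 = 0.107 mmol/kg

[CO3²⁻] = 0.107 mmol/kg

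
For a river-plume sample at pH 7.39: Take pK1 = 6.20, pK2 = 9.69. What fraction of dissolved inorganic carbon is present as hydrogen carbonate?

α₁ = 1 / (1 + [H⁺]/K1 + K2/[H⁺]) = 1 / (1 + 10^-1.19 + 10^-2.30)
   = 1 / (1 + 0.064565 + 0.0050119) = 1/1.0696 = 0.9349

α₁ = 0.935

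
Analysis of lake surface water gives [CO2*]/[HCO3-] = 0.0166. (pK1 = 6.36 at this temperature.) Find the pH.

From K1 = [H⁺][HCO3-]/[CO2*]:  pH = pK1 − log₁₀([CO2*]/[HCO3-])
log₁₀(0.0166) = -1.780
pH = 6.36 − (-1.780) = 8.14

pH = 8.14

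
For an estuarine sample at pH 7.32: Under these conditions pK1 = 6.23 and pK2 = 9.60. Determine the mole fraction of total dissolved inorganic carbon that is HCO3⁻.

α₁ = 1 / (1 + [H⁺]/K1 + K2/[H⁺]) = 1 / (1 + 10^-1.09 + 10^-2.28)
   = 1 / (1 + 0.081283 + 0.0052481) = 1/1.0865 = 0.9204

α₁ = 0.920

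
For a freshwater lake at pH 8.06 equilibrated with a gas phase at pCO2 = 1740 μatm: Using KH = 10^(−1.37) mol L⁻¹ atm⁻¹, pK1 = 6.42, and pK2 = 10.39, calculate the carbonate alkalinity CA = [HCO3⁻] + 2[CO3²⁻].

CA = 3.27 mmol/L

[CO2*] = KH · pCO2 = 10^(−1.37) × 1740×10^-6 = 7.422×10^-5 mol/L
α₀ = 1/(1 + K1/[H⁺] + K1K2/[H⁺]²) = 1/(1 + 10^+1.64 + 10^-0.69) = 0.02229
DIC = [CO2*]/α₀ = 7.422×10^-5 / 0.02229 = 3.329 mmol/L
CA = (α₁ + 2α₂)·DIC = (0.9732 + 2×0.004552) × 3.329 = 3.27 mmol/L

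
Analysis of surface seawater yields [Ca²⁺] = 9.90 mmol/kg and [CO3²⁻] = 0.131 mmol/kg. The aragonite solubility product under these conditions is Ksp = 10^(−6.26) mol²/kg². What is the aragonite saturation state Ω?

Ω = 2.36

Ksp = 10^(−6.26) = 5.495×10^-7
Ω = [Ca²⁺][CO3²⁻]/Ksp = (9.90×10^-3)(0.131×10^-3) / 5.495×10^-7 = 2.36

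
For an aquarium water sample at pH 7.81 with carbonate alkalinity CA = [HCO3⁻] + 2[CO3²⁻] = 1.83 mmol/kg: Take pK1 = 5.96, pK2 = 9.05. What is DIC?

DIC = 1.76 mmol/kg

CA = [HCO3⁻] + 2[CO3²⁻] = (α₁ + 2α₂)·DIC
At pH 7.81: [H⁺]/K1 = 10^-1.85 = 0.014125, K2/[H⁺] = 10^-1.24 = 0.057544
α₁ = 1/(1 + 0.014125 + 0.057544) = 1/1.0717 = 0.9331; α₂ = α₁·K2/[H⁺] = 0.05370
α₁ + 2α₂ = 1.0405
DIC = CA / (α₁ + 2α₂) = 1.83 / 1.0405 = 1.76 mmol/kg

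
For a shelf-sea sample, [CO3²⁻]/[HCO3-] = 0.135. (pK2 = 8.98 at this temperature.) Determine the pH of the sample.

pH = 8.11

From K2 = [H⁺][CO3²⁻]/[HCO3-]:  pH = pK2 + log₁₀([CO3²⁻]/[HCO3-])
log₁₀(0.135) = -0.870
pH = 8.98 + (-0.870) = 8.11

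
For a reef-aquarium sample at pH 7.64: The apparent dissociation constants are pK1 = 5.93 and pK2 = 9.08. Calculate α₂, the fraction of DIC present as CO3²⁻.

α₂ = 1 / (1 + [H⁺]/K2 + [H⁺]²/(K1K2)) = 1 / (1 + 10^+1.44 + 10^-0.27)
   = 1 / (1 + 27.542 + 0.53703) = 1/29.079 = 0.03439

α₂ = 0.0344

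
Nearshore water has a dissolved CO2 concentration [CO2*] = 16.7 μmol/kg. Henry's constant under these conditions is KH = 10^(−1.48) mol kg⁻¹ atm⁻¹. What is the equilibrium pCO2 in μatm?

pCO2 = 504 μatm

KH = 10^(−1.48) = 3.311×10^-2 mol kg⁻¹ atm⁻¹
pCO2 = [CO2*]/KH = 16.7×10^-6 / 3.311×10^-2 = 5.04×10^-4 atm = 504 μatm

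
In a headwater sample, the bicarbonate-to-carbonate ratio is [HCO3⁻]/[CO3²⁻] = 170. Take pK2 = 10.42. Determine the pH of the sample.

pH = 8.19

From K2 = [H⁺][CO3²⁻]/[HCO3⁻]:  pH = pK2 − log₁₀([HCO3⁻]/[CO3²⁻])
log₁₀(170) = +2.230
pH = 10.42 − (+2.230) = 8.19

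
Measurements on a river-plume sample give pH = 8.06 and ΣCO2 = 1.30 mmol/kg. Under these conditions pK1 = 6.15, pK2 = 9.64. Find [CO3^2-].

[CO3²⁻] = 0.0329 mmol/kg

α₂ = 1 / (1 + [H⁺]/K2 + [H⁺]²/(K1K2)) = 1 / (1 + 10^+1.58 + 10^-0.33)
   = 1 / (1 + 38.019 + 0.46774) = 1/39.487 = 0.02532
[CO3²⁻] = α₂ × DIC = 0.02532 × 1.30 = 0.0329 mmol/kg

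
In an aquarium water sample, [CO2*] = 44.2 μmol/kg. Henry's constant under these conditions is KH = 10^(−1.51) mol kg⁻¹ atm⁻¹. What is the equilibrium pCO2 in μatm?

KH = 10^(−1.51) = 3.090×10^-2 mol kg⁻¹ atm⁻¹
pCO2 = [CO2*]/KH = 44.2×10^-6 / 3.090×10^-2 = 1.43×10^-3 atm = 1430 μatm

pCO2 = 1430 μatm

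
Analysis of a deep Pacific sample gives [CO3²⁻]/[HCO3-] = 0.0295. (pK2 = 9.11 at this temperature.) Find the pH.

From K2 = [H⁺][CO3²⁻]/[HCO3-]:  pH = pK2 + log₁₀([CO3²⁻]/[HCO3-])
log₁₀(0.0295) = -1.530
pH = 9.11 + (-1.530) = 7.58

pH = 7.58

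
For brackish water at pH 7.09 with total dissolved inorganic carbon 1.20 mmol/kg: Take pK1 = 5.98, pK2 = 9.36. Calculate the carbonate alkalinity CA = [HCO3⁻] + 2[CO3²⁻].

CA = [HCO3⁻] + 2[CO3²⁻] = (α₁ + 2α₂)·DIC
At pH 7.09: [H⁺]/K1 = 10^-1.11 = 0.077625, K2/[H⁺] = 10^-2.27 = 0.0053703
α₁ = 1/(1 + 0.077625 + 0.0053703) = 1/1.0830 = 0.9234; α₂ = α₁·K2/[H⁺] = 0.004959
α₁ + 2α₂ = 0.9333
CA = 0.9333 × 1.20 = 1.12 mmol/kg

CA = 1.12 mmol/kg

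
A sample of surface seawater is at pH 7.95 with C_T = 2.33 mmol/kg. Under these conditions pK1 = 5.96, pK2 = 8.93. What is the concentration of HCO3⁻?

α₁ = 1 / (1 + [H⁺]/K1 + K2/[H⁺]) = 1 / (1 + 10^-1.99 + 10^-0.98)
   = 1 / (1 + 0.010233 + 0.10471) = 1/1.1149 = 0.8969
[HCO3⁻] = α₁ × DIC = 0.8969 × 2.33 = 2.09 mmol/kg

[HCO3⁻] = 2.09 mmol/kg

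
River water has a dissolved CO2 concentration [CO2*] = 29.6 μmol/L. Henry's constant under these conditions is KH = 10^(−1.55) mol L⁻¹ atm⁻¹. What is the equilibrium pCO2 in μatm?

pCO2 = 1050 μatm

KH = 10^(−1.55) = 2.818×10^-2 mol L⁻¹ atm⁻¹
pCO2 = [CO2*]/KH = 29.6×10^-6 / 2.818×10^-2 = 1.05×10^-3 atm = 1050 μatm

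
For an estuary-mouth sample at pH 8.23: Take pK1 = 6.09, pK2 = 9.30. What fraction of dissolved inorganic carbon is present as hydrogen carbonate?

α₁ = 0.915

α₁ = 1 / (1 + [H⁺]/K1 + K2/[H⁺]) = 1 / (1 + 10^-2.14 + 10^-1.07)
   = 1 / (1 + 0.0072444 + 0.085114) = 1/1.0924 = 0.9155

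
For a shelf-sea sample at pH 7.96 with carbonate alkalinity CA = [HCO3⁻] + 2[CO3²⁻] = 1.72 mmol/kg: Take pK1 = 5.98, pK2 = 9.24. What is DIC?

DIC = 1.65 mmol/kg

CA = [HCO3⁻] + 2[CO3²⁻] = (α₁ + 2α₂)·DIC
At pH 7.96: [H⁺]/K1 = 10^-1.98 = 0.010471, K2/[H⁺] = 10^-1.28 = 0.052481
α₁ = 1/(1 + 0.010471 + 0.052481) = 1/1.0630 = 0.9408; α₂ = α₁·K2/[H⁺] = 0.04937
α₁ + 2α₂ = 1.0395
DIC = CA / (α₁ + 2α₂) = 1.72 / 1.0395 = 1.65 mmol/kg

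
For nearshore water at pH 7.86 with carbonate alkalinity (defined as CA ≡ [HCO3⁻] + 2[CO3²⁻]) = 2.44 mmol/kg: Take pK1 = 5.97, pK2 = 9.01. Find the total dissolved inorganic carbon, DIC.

DIC = 2.32 mmol/kg

CA = [HCO3⁻] + 2[CO3²⁻] = (α₁ + 2α₂)·DIC
At pH 7.86: [H⁺]/K1 = 10^-1.89 = 0.012882, K2/[H⁺] = 10^-1.15 = 0.070795
α₁ = 1/(1 + 0.012882 + 0.070795) = 1/1.0837 = 0.9228; α₂ = α₁·K2/[H⁺] = 0.06533
α₁ + 2α₂ = 1.0534
DIC = CA / (α₁ + 2α₂) = 2.44 / 1.0534 = 2.32 mmol/kg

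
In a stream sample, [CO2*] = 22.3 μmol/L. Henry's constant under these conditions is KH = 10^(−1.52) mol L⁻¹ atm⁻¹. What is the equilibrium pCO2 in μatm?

pCO2 = 738 μatm

KH = 10^(−1.52) = 3.020×10^-2 mol L⁻¹ atm⁻¹
pCO2 = [CO2*]/KH = 22.3×10^-6 / 3.020×10^-2 = 7.38×10^-4 atm = 738 μatm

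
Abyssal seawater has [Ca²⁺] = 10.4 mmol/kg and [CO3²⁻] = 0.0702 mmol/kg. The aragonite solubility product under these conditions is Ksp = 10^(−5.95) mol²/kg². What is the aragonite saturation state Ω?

Ω = 0.651

Ksp = 10^(−5.95) = 1.122×10^-6
Ω = [Ca²⁺][CO3²⁻]/Ksp = (10.4×10^-3)(0.0702×10^-3) / 1.122×10^-6 = 0.651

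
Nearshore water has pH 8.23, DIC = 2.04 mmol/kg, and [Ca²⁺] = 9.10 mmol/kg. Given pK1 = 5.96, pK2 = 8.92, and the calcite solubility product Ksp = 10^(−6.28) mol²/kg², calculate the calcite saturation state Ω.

α₂ = 1 / (1 + [H⁺]/K2 + [H⁺]²/(K1K2)) = 1 / (1 + 10^+0.69 + 10^-1.58)
   = 1 / (1 + 4.8978 + 0.026303) = 1/5.9241 = 0.1688
[CO3²⁻] = α₂ × DIC = 0.1688 × 2.04 = 0.3444 mmol/kg
Ksp = 10^(−6.28) = 5.248×10^-7
Ω = [Ca²⁺][CO3²⁻]/Ksp = (9.10×10^-3)(3.444×10^-4) / 5.248×10^-7 = 5.97

Ω = 5.97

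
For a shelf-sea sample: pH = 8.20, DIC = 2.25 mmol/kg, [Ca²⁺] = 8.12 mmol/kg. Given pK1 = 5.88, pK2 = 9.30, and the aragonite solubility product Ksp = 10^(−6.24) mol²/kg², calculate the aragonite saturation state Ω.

α₂ = 1 / (1 + [H⁺]/K2 + [H⁺]²/(K1K2)) = 1 / (1 + 10^+1.10 + 10^-1.22)
   = 1 / (1 + 12.589 + 0.060256) = 1/13.650 = 0.07326
[CO3²⁻] = α₂ × DIC = 0.07326 × 2.25 = 0.1648 mmol/kg
Ksp = 10^(−6.24) = 5.754×10^-7
Ω = [Ca²⁺][CO3²⁻]/Ksp = (8.12×10^-3)(1.648×10^-4) / 5.754×10^-7 = 2.33

Ω = 2.33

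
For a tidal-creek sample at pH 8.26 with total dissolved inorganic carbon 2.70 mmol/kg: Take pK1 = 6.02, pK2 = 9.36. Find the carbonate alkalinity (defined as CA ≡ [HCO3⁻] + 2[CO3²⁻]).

CA = 2.88 mmol/kg

CA = [HCO3⁻] + 2[CO3²⁻] = (α₁ + 2α₂)·DIC
At pH 8.26: [H⁺]/K1 = 10^-2.24 = 0.0057544, K2/[H⁺] = 10^-1.10 = 0.079433
α₁ = 1/(1 + 0.0057544 + 0.079433) = 1/1.0852 = 0.9215; α₂ = α₁·K2/[H⁺] = 0.07320
α₁ + 2α₂ = 1.0679
CA = 1.0679 × 2.70 = 2.88 mmol/kg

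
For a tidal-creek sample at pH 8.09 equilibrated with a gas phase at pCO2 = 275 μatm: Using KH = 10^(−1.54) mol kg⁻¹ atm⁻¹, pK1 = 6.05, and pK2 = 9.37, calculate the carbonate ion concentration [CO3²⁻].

[CO3²⁻] = 0.0456 mmol/kg

[CO2*] = KH · pCO2 = 10^(−1.54) × 275×10^-6 = 7.931×10^-6 mol/kg
α₀ = 1/(1 + K1/[H⁺] + K1K2/[H⁺]²) = 1/(1 + 10^+2.04 + 10^+0.76) = 0.008591
DIC = [CO2*]/α₀ = 7.931×10^-6 / 0.008591 = 0.9232 mmol/kg
[CO3²⁻] = α₂·DIC; α₂ = 0.04944, so [CO3²⁻] = 0.04944 × 0.9232 = 0.0456 mmol/kg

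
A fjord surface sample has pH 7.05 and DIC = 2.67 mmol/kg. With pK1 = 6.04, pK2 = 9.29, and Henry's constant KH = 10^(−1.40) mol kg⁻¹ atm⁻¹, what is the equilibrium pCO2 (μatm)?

pCO2 = 5940 μatm

α₀ = 1 / (1 + K1/[H⁺] + K1K2/[H⁺]²) = 1 / (1 + 10^+1.01 + 10^-1.23)
   = 1 / (1 + 10.233 + 0.058884) = 1/11.292 = 0.08856
[CO2*] = α₀ × DIC = 0.08856 × 2.67 = 0.2365 mmol/kg
pCO2 = [CO2*]/KH = 2.365×10^-4 / 3.981×10^-2 = 5940 μatm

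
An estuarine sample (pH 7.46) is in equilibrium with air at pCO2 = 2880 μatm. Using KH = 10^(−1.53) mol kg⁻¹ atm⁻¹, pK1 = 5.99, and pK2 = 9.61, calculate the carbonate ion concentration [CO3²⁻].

[CO2*] = KH · pCO2 = 10^(−1.53) × 2880×10^-6 = 8.499×10^-5 mol/kg
α₀ = 1/(1 + K1/[H⁺] + K1K2/[H⁺]²) = 1/(1 + 10^+1.47 + 10^-0.68) = 0.03255
DIC = [CO2*]/α₀ = 8.499×10^-5 / 0.03255 = 2.611 mmol/kg
[CO3²⁻] = α₂·DIC; α₂ = 0.006801, so [CO3²⁻] = 0.006801 × 2.611 = 0.0178 mmol/kg = 17.8 μmol/kg

[CO3²⁻] = 17.8 μmol/kg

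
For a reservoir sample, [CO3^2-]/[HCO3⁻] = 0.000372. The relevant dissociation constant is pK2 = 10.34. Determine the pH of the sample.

From K2 = [H⁺][CO3^2-]/[HCO3⁻]:  pH = pK2 + log₁₀([CO3^2-]/[HCO3⁻])
log₁₀(0.000372) = -3.429
pH = 10.34 + (-3.429) = 6.91

pH = 6.91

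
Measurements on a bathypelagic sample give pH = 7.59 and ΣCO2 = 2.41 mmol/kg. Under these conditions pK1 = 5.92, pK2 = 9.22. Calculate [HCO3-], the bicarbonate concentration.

α₁ = 1 / (1 + [H⁺]/K1 + K2/[H⁺]) = 1 / (1 + 10^-1.67 + 10^-1.63)
   = 1 / (1 + 0.021380 + 0.023442) = 1/1.0448 = 0.9571
[HCO3⁻] = α₁ × DIC = 0.9571 × 2.41 = 2.31 mmol/kg

[HCO3⁻] = 2.31 mmol/kg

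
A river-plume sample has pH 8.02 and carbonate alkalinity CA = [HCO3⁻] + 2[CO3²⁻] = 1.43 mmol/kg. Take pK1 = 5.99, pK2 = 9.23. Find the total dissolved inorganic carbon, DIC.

CA = [HCO3⁻] + 2[CO3²⁻] = (α₁ + 2α₂)·DIC
At pH 8.02: [H⁺]/K1 = 10^-2.03 = 0.0093325, K2/[H⁺] = 10^-1.21 = 0.061660
α₁ = 1/(1 + 0.0093325 + 0.061660) = 1/1.0710 = 0.9337; α₂ = α₁·K2/[H⁺] = 0.05757
α₁ + 2α₂ = 1.0489
DIC = CA / (α₁ + 2α₂) = 1.43 / 1.0489 = 1.36 mmol/kg

DIC = 1.36 mmol/kg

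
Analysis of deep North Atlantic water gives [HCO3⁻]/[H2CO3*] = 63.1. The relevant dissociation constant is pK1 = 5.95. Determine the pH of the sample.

pH = 7.75

From K1 = [H⁺][HCO3⁻]/[H2CO3*]:  pH = pK1 + log₁₀([HCO3⁻]/[H2CO3*])
log₁₀(63.1) = +1.800
pH = 5.95 + (+1.800) = 7.75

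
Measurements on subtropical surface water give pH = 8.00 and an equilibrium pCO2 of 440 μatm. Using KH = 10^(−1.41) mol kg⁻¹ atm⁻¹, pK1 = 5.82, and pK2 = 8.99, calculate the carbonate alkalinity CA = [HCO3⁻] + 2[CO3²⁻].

CA = 3.12 mmol/kg

[CO2*] = KH · pCO2 = 10^(−1.41) × 440×10^-6 = 1.712×10^-5 mol/kg
α₀ = 1/(1 + K1/[H⁺] + K1K2/[H⁺]²) = 1/(1 + 10^+2.18 + 10^+1.19) = 0.005958
DIC = [CO2*]/α₀ = 1.712×10^-5 / 0.005958 = 2.873 mmol/kg
CA = (α₁ + 2α₂)·DIC = (0.9018 + 2×0.09228) × 2.873 = 3.12 mmol/kg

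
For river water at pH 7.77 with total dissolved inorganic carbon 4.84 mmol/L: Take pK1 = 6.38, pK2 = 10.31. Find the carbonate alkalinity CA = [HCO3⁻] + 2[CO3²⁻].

CA = 4.66 mmol/L

CA = [HCO3⁻] + 2[CO3²⁻] = (α₁ + 2α₂)·DIC
At pH 7.77: [H⁺]/K1 = 10^-1.39 = 0.040738, K2/[H⁺] = 10^-2.54 = 0.0028840
α₁ = 1/(1 + 0.040738 + 0.0028840) = 1/1.0436 = 0.9582; α₂ = α₁·K2/[H⁺] = 0.002763
α₁ + 2α₂ = 0.9637
CA = 0.9637 × 4.84 = 4.66 mmol/L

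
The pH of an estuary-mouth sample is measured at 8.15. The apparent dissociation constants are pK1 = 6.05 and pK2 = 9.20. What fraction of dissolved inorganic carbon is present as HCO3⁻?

α₁ = 0.912

α₁ = 1 / (1 + [H⁺]/K1 + K2/[H⁺]) = 1 / (1 + 10^-2.10 + 10^-1.05)
   = 1 / (1 + 0.0079433 + 0.089125) = 1/1.0971 = 0.9115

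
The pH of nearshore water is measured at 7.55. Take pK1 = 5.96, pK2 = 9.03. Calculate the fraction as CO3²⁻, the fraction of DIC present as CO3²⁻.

α₂ = 0.0313

α₂ = 1 / (1 + [H⁺]/K2 + [H⁺]²/(K1K2)) = 1 / (1 + 10^+1.48 + 10^-0.11)
   = 1 / (1 + 30.200 + 0.77625) = 1/31.976 = 0.03127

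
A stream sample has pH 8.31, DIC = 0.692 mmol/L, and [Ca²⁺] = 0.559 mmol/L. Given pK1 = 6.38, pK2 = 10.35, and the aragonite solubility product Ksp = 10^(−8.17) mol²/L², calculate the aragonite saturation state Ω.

Ω = 0.511

α₂ = 1 / (1 + [H⁺]/K2 + [H⁺]²/(K1K2)) = 1 / (1 + 10^+2.04 + 10^+0.11)
   = 1 / (1 + 109.65 + 1.2882) = 1/111.94 = 0.008934
[CO3²⁻] = α₂ × DIC = 0.008934 × 0.692 = 0.006182 mmol/L = 6.182 μmol/L
Ksp = 10^(−8.17) = 6.761×10^-9
Ω = [Ca²⁺][CO3²⁻]/Ksp = (0.559×10^-3)(6.182×10^-6) / 6.761×10^-9 = 0.511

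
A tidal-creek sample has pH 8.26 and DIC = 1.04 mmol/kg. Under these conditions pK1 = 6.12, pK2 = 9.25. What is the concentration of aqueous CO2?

α₀ = 1 / (1 + K1/[H⁺] + K1K2/[H⁺]²) = 1 / (1 + 10^+2.14 + 10^+1.15)
   = 1 / (1 + 138.04 + 14.125) = 1/153.16 = 0.006529
[CO2*] = α₀ × DIC = 0.006529 × 1.04 = 0.00679 mmol/kg = 6.79 μmol/kg

[CO2*] = 6.79 μmol/kg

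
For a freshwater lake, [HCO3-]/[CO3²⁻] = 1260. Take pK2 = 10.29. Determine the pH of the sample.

pH = 7.19

From K2 = [H⁺][CO3²⁻]/[HCO3-]:  pH = pK2 − log₁₀([HCO3-]/[CO3²⁻])
log₁₀(1260) = +3.100
pH = 10.29 − (+3.100) = 7.19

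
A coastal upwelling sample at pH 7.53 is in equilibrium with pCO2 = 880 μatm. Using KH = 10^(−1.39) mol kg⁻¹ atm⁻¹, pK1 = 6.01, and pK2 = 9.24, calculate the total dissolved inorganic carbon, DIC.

DIC = 1.25 mmol/kg

[CO2*] = KH · pCO2 = 10^(−1.39) × 880×10^-6 = 3.585×10^-5 mol/kg
α₀ = 1/(1 + K1/[H⁺] + K1K2/[H⁺]²) = 1/(1 + 10^+1.52 + 10^-0.19) = 0.02877
DIC = [CO2*]/α₀ = 3.585×10^-5 / 0.02877 = 1.25 mmol/kg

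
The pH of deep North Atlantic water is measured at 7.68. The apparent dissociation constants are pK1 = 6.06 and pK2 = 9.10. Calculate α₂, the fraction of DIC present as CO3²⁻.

α₂ = 1 / (1 + [H⁺]/K2 + [H⁺]²/(K1K2)) = 1 / (1 + 10^+1.42 + 10^-0.20)
   = 1 / (1 + 26.303 + 0.63096) = 1/27.934 = 0.03580

α₂ = 0.0358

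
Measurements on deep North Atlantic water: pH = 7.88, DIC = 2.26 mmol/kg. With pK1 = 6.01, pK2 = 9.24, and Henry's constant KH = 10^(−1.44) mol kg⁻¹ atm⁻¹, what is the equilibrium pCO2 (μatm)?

pCO2 = 794 μatm

α₀ = 1 / (1 + K1/[H⁺] + K1K2/[H⁺]²) = 1 / (1 + 10^+1.87 + 10^+0.51)
   = 1 / (1 + 74.131 + 3.2359) = 1/78.367 = 0.01276
[CO2*] = α₀ × DIC = 0.01276 × 2.26 = 0.02884 mmol/kg
pCO2 = [CO2*]/KH = 2.884×10^-5 / 3.631×10^-2 = 794 μatm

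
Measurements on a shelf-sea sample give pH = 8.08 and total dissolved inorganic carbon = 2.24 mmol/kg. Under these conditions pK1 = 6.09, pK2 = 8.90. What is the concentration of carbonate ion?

α₂ = 1 / (1 + [H⁺]/K2 + [H⁺]²/(K1K2)) = 1 / (1 + 10^+0.82 + 10^-1.17)
   = 1 / (1 + 6.6069 + 0.067608) = 1/7.6745 = 0.1303
[CO3²⁻] = α₂ × DIC = 0.1303 × 2.24 = 0.292 mmol/kg

[CO3²⁻] = 0.292 mmol/kg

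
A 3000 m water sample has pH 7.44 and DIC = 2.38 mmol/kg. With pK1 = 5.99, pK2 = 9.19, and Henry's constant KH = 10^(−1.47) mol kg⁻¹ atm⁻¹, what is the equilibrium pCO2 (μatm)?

α₀ = 1 / (1 + K1/[H⁺] + K1K2/[H⁺]²) = 1 / (1 + 10^+1.45 + 10^-0.30)
   = 1 / (1 + 28.184 + 0.50119) = 1/29.685 = 0.03369
[CO2*] = α₀ × DIC = 0.03369 × 2.38 = 0.08018 mmol/kg
pCO2 = [CO2*]/KH = 8.018×10^-5 / 3.388×10^-2 = 2370 μatm

pCO2 = 2370 μatm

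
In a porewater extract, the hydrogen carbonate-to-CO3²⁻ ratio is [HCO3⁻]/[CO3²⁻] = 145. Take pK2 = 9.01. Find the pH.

pH = 6.85

From K2 = [H⁺][CO3²⁻]/[HCO3⁻]:  pH = pK2 − log₁₀([HCO3⁻]/[CO3²⁻])
log₁₀(145) = +2.161
pH = 9.01 − (+2.161) = 6.85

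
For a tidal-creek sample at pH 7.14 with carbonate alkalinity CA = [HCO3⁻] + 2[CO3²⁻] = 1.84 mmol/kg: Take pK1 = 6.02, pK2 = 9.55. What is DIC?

CA = [HCO3⁻] + 2[CO3²⁻] = (α₁ + 2α₂)·DIC
At pH 7.14: [H⁺]/K1 = 10^-1.12 = 0.075858, K2/[H⁺] = 10^-2.41 = 0.0038905
α₁ = 1/(1 + 0.075858 + 0.0038905) = 1/1.0797 = 0.9261; α₂ = α₁·K2/[H⁺] = 0.003603
α₁ + 2α₂ = 0.9333
DIC = CA / (α₁ + 2α₂) = 1.84 / 0.9333 = 1.97 mmol/kg

DIC = 1.97 mmol/kg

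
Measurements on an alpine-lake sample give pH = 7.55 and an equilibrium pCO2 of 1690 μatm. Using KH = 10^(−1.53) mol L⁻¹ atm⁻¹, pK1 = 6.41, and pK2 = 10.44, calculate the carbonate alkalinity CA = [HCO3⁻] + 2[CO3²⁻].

CA = 0.690 mmol/L

[CO2*] = KH · pCO2 = 10^(−1.53) × 1690×10^-6 = 4.988×10^-5 mol/L
α₀ = 1/(1 + K1/[H⁺] + K1K2/[H⁺]²) = 1/(1 + 10^+1.14 + 10^-1.75) = 0.06747
DIC = [CO2*]/α₀ = 4.988×10^-5 / 0.06747 = 0.7392 mmol/L
CA = (α₁ + 2α₂)·DIC = (0.9313 + 2×0.001200) × 0.7392 = 0.690 mmol/L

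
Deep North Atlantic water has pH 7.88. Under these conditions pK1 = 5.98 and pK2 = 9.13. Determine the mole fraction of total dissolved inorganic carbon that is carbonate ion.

α₂ = 1 / (1 + [H⁺]/K2 + [H⁺]²/(K1K2)) = 1 / (1 + 10^+1.25 + 10^-0.65)
   = 1 / (1 + 17.783 + 0.22387) = 1/19.007 = 0.05261

α₂ = 0.0526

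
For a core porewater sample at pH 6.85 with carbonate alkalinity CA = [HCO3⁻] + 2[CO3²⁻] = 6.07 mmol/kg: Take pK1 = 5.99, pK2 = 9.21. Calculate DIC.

CA = [HCO3⁻] + 2[CO3²⁻] = (α₁ + 2α₂)·DIC
At pH 6.85: [H⁺]/K1 = 10^-0.86 = 0.13804, K2/[H⁺] = 10^-2.36 = 0.0043652
α₁ = 1/(1 + 0.13804 + 0.0043652) = 1/1.1424 = 0.8753; α₂ = α₁·K2/[H⁺] = 0.003821
α₁ + 2α₂ = 0.8830
DIC = CA / (α₁ + 2α₂) = 6.07 / 0.8830 = 6.87 mmol/kg

DIC = 6.87 mmol/kg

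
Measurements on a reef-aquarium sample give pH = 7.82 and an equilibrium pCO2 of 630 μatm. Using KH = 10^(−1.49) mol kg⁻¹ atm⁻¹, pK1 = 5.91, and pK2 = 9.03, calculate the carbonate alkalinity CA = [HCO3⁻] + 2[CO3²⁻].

[CO2*] = KH · pCO2 = 10^(−1.49) × 630×10^-6 = 2.039×10^-5 mol/kg
α₀ = 1/(1 + K1/[H⁺] + K1K2/[H⁺]²) = 1/(1 + 10^+1.91 + 10^+0.70) = 0.01146
DIC = [CO2*]/α₀ = 2.039×10^-5 / 0.01146 = 1.780 mmol/kg
CA = (α₁ + 2α₂)·DIC = (0.9311 + 2×0.05741) × 1.780 = 1.86 mmol/kg

CA = 1.86 mmol/kg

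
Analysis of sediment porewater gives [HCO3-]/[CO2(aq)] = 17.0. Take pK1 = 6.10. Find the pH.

From K1 = [H⁺][HCO3-]/[CO2(aq)]:  pH = pK1 + log₁₀([HCO3-]/[CO2(aq)])
log₁₀(17.0) = +1.230
pH = 6.10 + (+1.230) = 7.33

pH = 7.33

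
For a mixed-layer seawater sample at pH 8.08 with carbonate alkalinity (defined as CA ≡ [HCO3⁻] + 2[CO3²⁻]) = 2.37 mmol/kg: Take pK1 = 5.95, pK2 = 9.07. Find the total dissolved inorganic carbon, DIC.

DIC = 2.18 mmol/kg

CA = [HCO3⁻] + 2[CO3²⁻] = (α₁ + 2α₂)·DIC
At pH 8.08: [H⁺]/K1 = 10^-2.13 = 0.0074131, K2/[H⁺] = 10^-0.99 = 0.10233
α₁ = 1/(1 + 0.0074131 + 0.10233) = 1/1.1097 = 0.9011; α₂ = α₁·K2/[H⁺] = 0.09221
α₁ + 2α₂ = 1.0855
DIC = CA / (α₁ + 2α₂) = 2.37 / 1.0855 = 2.18 mmol/kg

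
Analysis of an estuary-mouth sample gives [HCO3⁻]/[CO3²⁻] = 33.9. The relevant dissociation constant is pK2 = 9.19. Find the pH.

From K2 = [H⁺][CO3²⁻]/[HCO3⁻]:  pH = pK2 − log₁₀([HCO3⁻]/[CO3²⁻])
log₁₀(33.9) = +1.530
pH = 9.19 − (+1.530) = 7.66

pH = 7.66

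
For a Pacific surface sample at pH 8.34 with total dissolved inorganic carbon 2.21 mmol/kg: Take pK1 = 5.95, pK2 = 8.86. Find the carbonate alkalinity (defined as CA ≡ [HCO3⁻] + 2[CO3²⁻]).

CA = [HCO3⁻] + 2[CO3²⁻] = (α₁ + 2α₂)·DIC
At pH 8.34: [H⁺]/K1 = 10^-2.39 = 0.0040738, K2/[H⁺] = 10^-0.52 = 0.30200
α₁ = 1/(1 + 0.0040738 + 0.30200) = 1/1.3061 = 0.7657; α₂ = α₁·K2/[H⁺] = 0.2312
α₁ + 2α₂ = 1.2281
CA = 1.2281 × 2.21 = 2.71 mmol/kg

CA = 2.71 mmol/kg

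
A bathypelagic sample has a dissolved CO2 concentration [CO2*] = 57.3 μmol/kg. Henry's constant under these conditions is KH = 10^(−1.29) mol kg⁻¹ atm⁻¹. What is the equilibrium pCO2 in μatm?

pCO2 = 1120 μatm

KH = 10^(−1.29) = 5.129×10^-2 mol kg⁻¹ atm⁻¹
pCO2 = [CO2*]/KH = 57.3×10^-6 / 5.129×10^-2 = 1.12×10^-3 atm = 1120 μatm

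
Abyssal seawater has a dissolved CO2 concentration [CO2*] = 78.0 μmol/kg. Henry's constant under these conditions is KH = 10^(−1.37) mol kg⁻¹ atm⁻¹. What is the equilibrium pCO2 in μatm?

pCO2 = 1830 μatm

KH = 10^(−1.37) = 4.266×10^-2 mol kg⁻¹ atm⁻¹
pCO2 = [CO2*]/KH = 78.0×10^-6 / 4.266×10^-2 = 1.83×10^-3 atm = 1830 μatm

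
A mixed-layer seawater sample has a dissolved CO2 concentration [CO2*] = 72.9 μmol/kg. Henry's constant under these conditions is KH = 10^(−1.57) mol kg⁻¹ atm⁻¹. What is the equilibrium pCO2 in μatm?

pCO2 = 2710 μatm

KH = 10^(−1.57) = 2.692×10^-2 mol kg⁻¹ atm⁻¹
pCO2 = [CO2*]/KH = 72.9×10^-6 / 2.692×10^-2 = 2.71×10^-3 atm = 2710 μatm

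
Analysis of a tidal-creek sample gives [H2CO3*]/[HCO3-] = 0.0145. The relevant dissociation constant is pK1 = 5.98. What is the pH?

pH = 7.82

From K1 = [H⁺][HCO3-]/[H2CO3*]:  pH = pK1 − log₁₀([H2CO3*]/[HCO3-])
log₁₀(0.0145) = -1.839
pH = 5.98 − (-1.839) = 7.82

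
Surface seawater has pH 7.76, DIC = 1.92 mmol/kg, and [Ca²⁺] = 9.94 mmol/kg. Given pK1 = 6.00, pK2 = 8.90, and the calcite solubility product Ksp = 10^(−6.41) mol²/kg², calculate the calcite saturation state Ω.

α₂ = 1 / (1 + [H⁺]/K2 + [H⁺]²/(K1K2)) = 1 / (1 + 10^+1.14 + 10^-0.62)
   = 1 / (1 + 13.804 + 0.23988) = 1/15.044 = 0.06647
[CO3²⁻] = α₂ × DIC = 0.06647 × 1.92 = 0.1276 mmol/kg
Ksp = 10^(−6.41) = 3.890×10^-7
Ω = [Ca²⁺][CO3²⁻]/Ksp = (9.94×10^-3)(1.276×10^-4) / 3.890×10^-7 = 3.26

Ω = 3.26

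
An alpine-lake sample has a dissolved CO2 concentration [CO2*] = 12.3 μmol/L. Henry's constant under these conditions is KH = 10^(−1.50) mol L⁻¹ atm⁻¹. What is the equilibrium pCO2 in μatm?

pCO2 = 389 μatm

KH = 10^(−1.50) = 3.162×10^-2 mol L⁻¹ atm⁻¹
pCO2 = [CO2*]/KH = 12.3×10^-6 / 3.162×10^-2 = 3.89×10^-4 atm = 389 μatm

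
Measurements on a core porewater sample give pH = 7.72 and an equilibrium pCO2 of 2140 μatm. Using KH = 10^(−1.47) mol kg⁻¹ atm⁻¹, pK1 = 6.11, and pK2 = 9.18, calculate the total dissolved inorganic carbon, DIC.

DIC = 3.13 mmol/kg

[CO2*] = KH · pCO2 = 10^(−1.47) × 2140×10^-6 = 7.251×10^-5 mol/kg
α₀ = 1/(1 + K1/[H⁺] + K1K2/[H⁺]²) = 1/(1 + 10^+1.61 + 10^+0.15) = 0.02317
DIC = [CO2*]/α₀ = 7.251×10^-5 / 0.02317 = 3.13 mmol/kg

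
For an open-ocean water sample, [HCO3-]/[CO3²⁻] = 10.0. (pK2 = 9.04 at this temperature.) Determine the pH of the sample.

pH = 8.04

From K2 = [H⁺][CO3²⁻]/[HCO3-]:  pH = pK2 − log₁₀([HCO3-]/[CO3²⁻])
log₁₀(10.0) = +1.000
pH = 9.04 − (+1.000) = 8.04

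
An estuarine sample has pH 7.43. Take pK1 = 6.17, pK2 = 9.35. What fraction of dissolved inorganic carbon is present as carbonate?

α₂ = 1 / (1 + [H⁺]/K2 + [H⁺]²/(K1K2)) = 1 / (1 + 10^+1.92 + 10^+0.66)
   = 1 / (1 + 83.176 + 4.5709) = 1/88.747 = 0.01127

α₂ = 0.0113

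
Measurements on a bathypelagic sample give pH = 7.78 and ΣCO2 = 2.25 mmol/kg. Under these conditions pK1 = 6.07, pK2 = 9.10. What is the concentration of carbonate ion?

[CO3²⁻] = 0.101 mmol/kg

α₂ = 1 / (1 + [H⁺]/K2 + [H⁺]²/(K1K2)) = 1 / (1 + 10^+1.32 + 10^-0.39)
   = 1 / (1 + 20.893 + 0.40738) = 1/22.300 = 0.04484
[CO3²⁻] = α₂ × DIC = 0.04484 × 2.25 = 0.101 mmol/kg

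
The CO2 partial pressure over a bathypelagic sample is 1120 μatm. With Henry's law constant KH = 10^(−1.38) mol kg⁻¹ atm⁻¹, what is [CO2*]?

KH = 10^(−1.38) = 4.169×10^-2 mol kg⁻¹ atm⁻¹
[CO2*] = KH · pCO2 = 4.169×10^-2 × 1120×10^-6 atm = 4.67×10^-5 mol/kg

[CO2*] = 46.7 μmol/kg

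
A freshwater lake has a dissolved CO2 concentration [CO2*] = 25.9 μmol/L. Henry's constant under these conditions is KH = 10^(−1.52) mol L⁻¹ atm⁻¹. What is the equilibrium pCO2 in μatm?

pCO2 = 858 μatm

KH = 10^(−1.52) = 3.020×10^-2 mol L⁻¹ atm⁻¹
pCO2 = [CO2*]/KH = 25.9×10^-6 / 3.020×10^-2 = 8.58×10^-4 atm = 858 μatm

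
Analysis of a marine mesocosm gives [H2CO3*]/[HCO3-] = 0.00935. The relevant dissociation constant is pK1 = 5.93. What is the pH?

pH = 7.96

From K1 = [H⁺][HCO3-]/[H2CO3*]:  pH = pK1 − log₁₀([H2CO3*]/[HCO3-])
log₁₀(0.00935) = -2.029
pH = 5.93 − (-2.029) = 7.96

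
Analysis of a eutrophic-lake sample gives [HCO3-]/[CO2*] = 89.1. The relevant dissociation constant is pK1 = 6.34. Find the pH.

From K1 = [H⁺][HCO3-]/[CO2*]:  pH = pK1 + log₁₀([HCO3-]/[CO2*])
log₁₀(89.1) = +1.950
pH = 6.34 + (+1.950) = 8.29

pH = 8.29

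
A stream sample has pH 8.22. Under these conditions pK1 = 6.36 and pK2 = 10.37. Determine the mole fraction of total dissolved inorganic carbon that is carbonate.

α₂ = 0.00693

α₂ = 1 / (1 + [H⁺]/K2 + [H⁺]²/(K1K2)) = 1 / (1 + 10^+2.15 + 10^+0.29)
   = 1 / (1 + 141.25 + 1.9498) = 1/144.20 = 0.006935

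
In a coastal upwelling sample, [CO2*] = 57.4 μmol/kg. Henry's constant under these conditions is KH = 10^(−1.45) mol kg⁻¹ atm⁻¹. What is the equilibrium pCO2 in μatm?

pCO2 = 1620 μatm

KH = 10^(−1.45) = 3.548×10^-2 mol kg⁻¹ atm⁻¹
pCO2 = [CO2*]/KH = 57.4×10^-6 / 3.548×10^-2 = 1.62×10^-3 atm = 1620 μatm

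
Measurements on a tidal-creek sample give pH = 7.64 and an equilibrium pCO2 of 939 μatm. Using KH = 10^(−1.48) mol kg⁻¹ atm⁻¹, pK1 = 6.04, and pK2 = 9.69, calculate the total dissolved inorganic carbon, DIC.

DIC = 1.28 mmol/kg

[CO2*] = KH · pCO2 = 10^(−1.48) × 939×10^-6 = 3.109×10^-5 mol/kg
α₀ = 1/(1 + K1/[H⁺] + K1K2/[H⁺]²) = 1/(1 + 10^+1.60 + 10^-0.45) = 0.02429
DIC = [CO2*]/α₀ = 3.109×10^-5 / 0.02429 = 1.28 mmol/kg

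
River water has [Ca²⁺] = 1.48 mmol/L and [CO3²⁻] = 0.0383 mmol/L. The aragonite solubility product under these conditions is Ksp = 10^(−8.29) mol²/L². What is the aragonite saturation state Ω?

Ω = 11.1

Ksp = 10^(−8.29) = 5.129×10^-9
Ω = [Ca²⁺][CO3²⁻]/Ksp = (1.48×10^-3)(0.0383×10^-3) / 5.129×10^-9 = 11.1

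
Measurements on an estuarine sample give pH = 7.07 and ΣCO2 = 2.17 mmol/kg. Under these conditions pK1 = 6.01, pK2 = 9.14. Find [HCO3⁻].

α₁ = 1 / (1 + [H⁺]/K1 + K2/[H⁺]) = 1 / (1 + 10^-1.06 + 10^-2.07)
   = 1 / (1 + 0.087096 + 0.0085114) = 1/1.0956 = 0.9127
[HCO3⁻] = α₁ × DIC = 0.9127 × 2.17 = 1.98 mmol/kg

[HCO3⁻] = 1.98 mmol/kg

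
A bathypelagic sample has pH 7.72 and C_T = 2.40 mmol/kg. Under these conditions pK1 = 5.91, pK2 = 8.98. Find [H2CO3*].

α₀ = 1 / (1 + K1/[H⁺] + K1K2/[H⁺]²) = 1 / (1 + 10^+1.81 + 10^+0.55)
   = 1 / (1 + 64.565 + 3.5481) = 1/69.114 = 0.01447
[CO2*] = α₀ × DIC = 0.01447 × 2.40 = 0.0347 mmol/kg

[CO2*] = 0.0347 mmol/kg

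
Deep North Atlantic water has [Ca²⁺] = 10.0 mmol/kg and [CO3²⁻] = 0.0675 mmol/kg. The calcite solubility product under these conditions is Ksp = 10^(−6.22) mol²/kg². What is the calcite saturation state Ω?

Ksp = 10^(−6.22) = 6.026×10^-7
Ω = [Ca²⁺][CO3²⁻]/Ksp = (10.0×10^-3)(0.0675×10^-3) / 6.026×10^-7 = 1.12

Ω = 1.12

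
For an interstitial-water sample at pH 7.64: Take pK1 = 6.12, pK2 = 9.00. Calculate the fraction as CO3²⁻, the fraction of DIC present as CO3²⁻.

α₂ = 0.0406

α₂ = 1 / (1 + [H⁺]/K2 + [H⁺]²/(K1K2)) = 1 / (1 + 10^+1.36 + 10^-0.16)
   = 1 / (1 + 22.909 + 0.69183) = 1/24.601 = 0.04065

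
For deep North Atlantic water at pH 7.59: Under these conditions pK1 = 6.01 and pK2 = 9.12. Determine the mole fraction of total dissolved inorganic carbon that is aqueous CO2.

α₀ = 0.0249

α₀ = 1 / (1 + K1/[H⁺] + K1K2/[H⁺]²) = 1 / (1 + 10^+1.58 + 10^+0.05)
   = 1 / (1 + 38.019 + 1.1220) = 1/40.141 = 0.02491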